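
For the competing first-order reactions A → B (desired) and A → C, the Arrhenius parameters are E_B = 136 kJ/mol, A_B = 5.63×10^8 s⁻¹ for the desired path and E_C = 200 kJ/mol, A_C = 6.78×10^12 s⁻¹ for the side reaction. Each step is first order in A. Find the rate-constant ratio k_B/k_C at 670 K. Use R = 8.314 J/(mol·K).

k_B/k_C = (A_B/A_C)·exp[−(E_B−E_C)/(RT)] = (A_B/A_C)·exp[(E_C−E_B)/(RT)].
(E_C−E_B)/(RT) = (200−136)×10³/(8.314×670) = 64000/5570 = 11.49.
k_B/k_C = (5.63×10^8/6.78×10^12)·exp(11.49) = 8.304×10^-5 × 97669 = 8.11.
Since E_B < E_C, lowering the temperature improves selectivity toward B.

8.11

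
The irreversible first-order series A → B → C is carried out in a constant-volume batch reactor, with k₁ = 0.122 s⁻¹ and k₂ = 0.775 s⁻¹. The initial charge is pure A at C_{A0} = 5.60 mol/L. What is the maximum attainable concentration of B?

0.624 mol/L

Evaluating C_B at t_opt = ln(k₂/k₁)/(k₂−k₁) gives C_{B,max}/C_{A0} = (k₁/k₂)^[k₂/(k₂−k₁)].
= (0.122/0.775)^(0.775/(0.775−0.122)) = (0.1574)^(1.187) = 0.1114.
C_{B,max} = 0.1114×5.60 = 0.624 mol/L.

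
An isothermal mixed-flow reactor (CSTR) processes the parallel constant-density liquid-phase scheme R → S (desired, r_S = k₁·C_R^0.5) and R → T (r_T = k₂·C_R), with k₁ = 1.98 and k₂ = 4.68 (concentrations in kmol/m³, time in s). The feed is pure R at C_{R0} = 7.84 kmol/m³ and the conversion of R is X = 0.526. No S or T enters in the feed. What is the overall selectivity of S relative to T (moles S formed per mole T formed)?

0.219

Exit C_R = C_{R0}(1−X) = 7.84×0.474 = 3.716 kmol/m³.
A CSTR operates uniformly at the exit composition, giving r_S = 3.817 and r_T = 17.39 (each k·C_R^n at C_R = 3.716).
Overall selectivity = C_S/C_T = r_Sτ/(r_Tτ) = r_S/r_T = 0.219.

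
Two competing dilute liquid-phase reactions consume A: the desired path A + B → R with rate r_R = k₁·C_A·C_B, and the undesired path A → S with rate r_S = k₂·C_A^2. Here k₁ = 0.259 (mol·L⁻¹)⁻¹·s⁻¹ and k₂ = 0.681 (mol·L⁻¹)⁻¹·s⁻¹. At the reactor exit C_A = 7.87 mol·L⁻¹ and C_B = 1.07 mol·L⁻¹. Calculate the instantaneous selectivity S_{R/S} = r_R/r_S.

S_{R/S} = r_R/r_S = (k₁·C_A·C_B)/(k₂·C_A^2) = (k₁/k₂)·C_A⁻¹·C_B.
= (0.259×7.870×1.070) / (0.681×7.870^2) = 2.181/42.18 = 0.0517.
The undesired path is higher order in A, so low C_A (CSTR or dilute feed) favours R.

0.0517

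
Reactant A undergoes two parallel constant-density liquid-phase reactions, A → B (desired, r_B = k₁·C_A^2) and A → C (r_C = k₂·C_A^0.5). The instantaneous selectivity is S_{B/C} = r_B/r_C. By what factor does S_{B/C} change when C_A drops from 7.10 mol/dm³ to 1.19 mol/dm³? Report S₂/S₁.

S_{B/C} = (k₁/k₂)·C_A^1.5, so S₂/S₁ = (C_{A,2}/C_{A,1})^1.5.
= (1.19/7.10)^1.5 = (0.1676)^1.5 = 0.0686.
Selectivity toward B falls as C_A falls — high-concentration operation is favoured.

0.0686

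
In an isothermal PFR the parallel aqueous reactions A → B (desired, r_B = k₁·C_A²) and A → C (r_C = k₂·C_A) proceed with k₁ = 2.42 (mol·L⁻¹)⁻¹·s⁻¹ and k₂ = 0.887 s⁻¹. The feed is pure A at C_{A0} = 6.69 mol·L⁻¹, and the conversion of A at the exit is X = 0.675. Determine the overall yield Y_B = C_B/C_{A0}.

0.619

C_A = C_{A0}(1−X) = 2.174 mol·L⁻¹.
Along a PFR/batch, dC_C/dC_A = −r_C/(r_B+r_C) = −k₂/(k₂+k₁·C_A).
Integrating from C_{A0} to C_A: C_C = (0.887/2.42)·ln[(0.887+2.42·6.69)/(0.887+2.42·2.17)] = 0.3665·ln(17.08/6.149) = 0.3744 mol·L⁻¹.
Then C_B = (C_{A0}−C_A) − C_C = 4.516 − 0.3744 = 4.141 mol·L⁻¹.
Y_B = C_B/C_{A0} = 4.141/6.69 = 0.619.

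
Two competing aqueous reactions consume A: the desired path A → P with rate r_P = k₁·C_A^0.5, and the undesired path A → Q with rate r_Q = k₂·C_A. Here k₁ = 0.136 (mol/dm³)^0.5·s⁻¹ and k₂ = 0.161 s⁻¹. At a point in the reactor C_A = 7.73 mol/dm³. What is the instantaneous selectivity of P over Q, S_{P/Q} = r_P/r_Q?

S_{P/Q} = r_P/r_Q = (k₁·C_A^0.5)/(k₂·C_A) = (k₁/k₂)·C_A^-0.5.
= (0.136×7.730^0.5) / (0.161×7.730) = 0.3781/1.245 = 0.304.

0.304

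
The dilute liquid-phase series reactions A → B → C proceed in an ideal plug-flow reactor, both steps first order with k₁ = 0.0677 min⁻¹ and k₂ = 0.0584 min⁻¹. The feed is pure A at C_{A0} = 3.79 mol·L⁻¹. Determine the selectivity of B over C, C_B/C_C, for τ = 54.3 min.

0.142

Solving the coupled first-order balances gives C_B(τ) = [k₁/(k₂−k₁)]·C_{A0}·(e^(−k₁τ) − e^(−k₂τ)).
e^(−k₁τ) = e^(−0.0677×54.3) = e^(−3.676) = 0.02532; e^(−k₂τ) = e^(−3.171) = 0.04196.
C_B = 0.0677×3.79/(0.0584−0.0677) × (0.02532−0.04196) = (-27.59)×(-0.01664) = 0.4590 mol·L⁻¹.
C_A = C_{A0}e^(−k₁τ) = 0.09597 mol·L⁻¹, so C_C = C_{A0}−C_A−C_B = 3.235 mol·L⁻¹; C_B/C_C = 0.142.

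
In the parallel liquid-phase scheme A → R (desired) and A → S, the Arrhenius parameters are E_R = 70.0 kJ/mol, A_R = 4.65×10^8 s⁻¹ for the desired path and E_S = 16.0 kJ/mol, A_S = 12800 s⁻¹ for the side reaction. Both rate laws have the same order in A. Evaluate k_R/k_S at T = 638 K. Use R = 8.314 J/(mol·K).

1.38

Since both paths have the same order in A, the concentration cancels and S_{R/S} = k_R/k_S = (A_R/A_S)·exp[(E_S−E_R)/(RT)].
(E_S−E_R)/(RT) = (16.0−70.0)×10³/(8.314×638) = -54000/5304 = -10.18.
k_R/k_S = (4.65×10^8/12800)·exp(-10.18) = 36328 × 3.791×10^-5 = 1.38.
Since E_R > E_S, raising the temperature improves selectivity toward R.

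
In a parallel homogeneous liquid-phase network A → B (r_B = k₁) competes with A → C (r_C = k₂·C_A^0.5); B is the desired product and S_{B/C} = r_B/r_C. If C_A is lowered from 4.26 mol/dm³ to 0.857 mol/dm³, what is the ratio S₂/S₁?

S_{B/C} = (k₁/k₂)·C_A^-0.5, so S₂/S₁ = (C_{A,2}/C_{A,1})^-0.5.
= (0.857/4.26)^(-0.5) = (0.2012)^(-0.5) = 2.23.

2.23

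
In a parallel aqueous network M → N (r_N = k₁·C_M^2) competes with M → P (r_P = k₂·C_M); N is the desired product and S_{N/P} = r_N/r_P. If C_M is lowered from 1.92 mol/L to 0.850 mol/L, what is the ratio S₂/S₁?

S_{N/P} = (k₁/k₂)·C_M, so S₂/S₁ = (C_{M,2}/C_{M,1}).
= 0.850/1.92 = 0.443.

0.443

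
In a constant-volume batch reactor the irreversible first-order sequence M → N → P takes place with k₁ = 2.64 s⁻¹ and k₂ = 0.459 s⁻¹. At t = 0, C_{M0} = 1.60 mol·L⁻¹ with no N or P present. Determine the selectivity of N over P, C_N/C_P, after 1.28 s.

Solving the coupled first-order balances gives C_N(t) = [k₁/(k₂−k₁)]·C_{M0}·(e^(−k₁t) − e^(−k₂t)).
e^(−k₁t) = e^(−2.64×1.28) = e^(−3.379) = 0.03407; e^(−k₂t) = e^(−0.5875) = 0.5557.
C_N = 2.64×1.60/(0.459−2.64) × (0.03407−0.5557) = (-1.937)×(-0.5216) = 1.010 mol·L⁻¹.
C_M = C_{M0}e^(−k₁t) = 0.05452 mol·L⁻¹, so C_P = C_{M0}−C_M−C_N = 0.5352 mol·L⁻¹; C_N/C_P = 1.89.

1.89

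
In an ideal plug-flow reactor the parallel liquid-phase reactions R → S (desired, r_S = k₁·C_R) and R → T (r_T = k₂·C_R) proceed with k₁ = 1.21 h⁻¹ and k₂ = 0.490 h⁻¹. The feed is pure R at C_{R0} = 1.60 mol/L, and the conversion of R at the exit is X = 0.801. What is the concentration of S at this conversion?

0.912 mol/L

C_R = C_{R0}(1−X) = 0.3184 mol/L.
Both paths are first order in R, so the instantaneous fraction to S is constant: dC_S/d(−C_R) = k₁/(k₁+k₂) = 0.7118.
C_S = 0.7118·(C_{R0}−C_R) = 0.7118×1.282 = 0.912 mol/L.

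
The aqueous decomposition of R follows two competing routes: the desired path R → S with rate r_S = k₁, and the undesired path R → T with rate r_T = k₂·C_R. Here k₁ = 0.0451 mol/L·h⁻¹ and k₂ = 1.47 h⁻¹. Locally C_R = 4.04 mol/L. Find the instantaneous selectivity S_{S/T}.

S_{S/T} = r_S/r_T = (k₁)/(k₂·C_R) = (k₁/k₂)·C_R⁻¹.
= (0.0451) / (1.47×4.040) = 0.04510/5.939 = 0.00759.
The undesired path is higher order in R, so low C_R (CSTR or dilute feed) favours S.

0.00759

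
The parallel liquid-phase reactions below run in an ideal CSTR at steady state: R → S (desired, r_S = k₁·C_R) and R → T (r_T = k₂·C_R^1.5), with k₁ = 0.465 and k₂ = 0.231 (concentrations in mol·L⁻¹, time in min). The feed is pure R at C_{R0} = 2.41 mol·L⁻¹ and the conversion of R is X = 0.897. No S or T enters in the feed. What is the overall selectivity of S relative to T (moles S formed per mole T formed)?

Exit C_R = C_{R0}(1−X) = 2.41×0.103 = 0.2482 mol·L⁻¹.
Rates in a CSTR are evaluated at the outlet concentration: r_S = 0.465×0.2482 = 0.1154, r_T = 0.231×0.2482^1.5 = 0.02857.
Overall selectivity = C_S/C_T = r_Sτ/(r_Tτ) = r_S/r_T = 4.04.

4.04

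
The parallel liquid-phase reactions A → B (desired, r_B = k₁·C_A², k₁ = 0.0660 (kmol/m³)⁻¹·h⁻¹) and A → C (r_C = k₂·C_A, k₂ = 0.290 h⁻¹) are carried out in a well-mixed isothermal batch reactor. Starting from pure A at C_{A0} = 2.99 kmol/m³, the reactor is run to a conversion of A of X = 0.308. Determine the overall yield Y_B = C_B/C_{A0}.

C_A = C_{A0}(1−X) = 2.069 kmol/m³.
Along a PFR/batch, dC_C/dC_A = −r_C/(r_B+r_C) = −k₂/(k₂+k₁·C_A).
Integrating from C_{A0} to C_A: C_C = (0.290/0.0660)·ln[(0.290+0.0660·2.99)/(0.290+0.0660·2.07)] = 4.394·ln(0.4873/0.4266) = 0.5853 kmol/m³.
Then C_B = (C_{A0}−C_A) − C_C = 0.9209 − 0.5853 = 0.3356 kmol/m³.
Y_B = C_B/C_{A0} = 0.3356/2.99 = 0.112.

0.112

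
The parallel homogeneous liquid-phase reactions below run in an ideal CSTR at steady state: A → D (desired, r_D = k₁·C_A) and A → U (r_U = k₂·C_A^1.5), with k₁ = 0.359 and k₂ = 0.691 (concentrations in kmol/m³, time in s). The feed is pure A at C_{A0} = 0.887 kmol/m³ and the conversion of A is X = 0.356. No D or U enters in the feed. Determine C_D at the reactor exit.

0.129 kmol/m³

Exit C_A = C_{A0}(1−X) = 0.887×0.644 = 0.5712 kmol/m³.
In a CSTR the entire volume is at exit conditions, so r_D = 0.359×0.5712 = 0.2051 and r_U = 0.691×0.5712^1.5 = 0.2983.
Fraction of consumed A going to D: r_D/(r_D+r_U) = 0.4074.
C_D = 0.4074·C_{A0}·X = 0.4074×0.887×0.356 = 0.129 kmol/m³.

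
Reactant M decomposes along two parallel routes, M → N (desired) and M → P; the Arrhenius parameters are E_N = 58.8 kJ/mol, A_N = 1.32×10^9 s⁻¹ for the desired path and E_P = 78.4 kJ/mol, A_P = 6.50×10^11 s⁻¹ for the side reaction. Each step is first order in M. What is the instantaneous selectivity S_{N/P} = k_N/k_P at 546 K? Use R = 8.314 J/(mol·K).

0.152

Since both paths have the same order in M, the concentration cancels and S_{N/P} = k_N/k_P = (A_N/A_P)·exp[(E_P−E_N)/(RT)].
(E_P−E_N)/(RT) = (78.4−58.8)×10³/(8.314×546) = 19600/4539 = 4.318.
k_N/k_P = (1.32×10^9/6.50×10^11)·exp(4.318) = 0.002031 × 75.02 = 0.152.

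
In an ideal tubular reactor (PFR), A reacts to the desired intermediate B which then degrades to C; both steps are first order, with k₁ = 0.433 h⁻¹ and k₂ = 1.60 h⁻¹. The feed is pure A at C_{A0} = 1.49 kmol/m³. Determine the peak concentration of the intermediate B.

At the optimum, C_{B,max}/C_{A0} = (k₁/k₂)^[k₂/(k₂−k₁)].
= (0.433/1.60)^(1.60/(1.60−0.433)) = (0.2706)^(1.371) = 0.1666.
C_{B,max} = 0.1666×1.49 = 0.248 kmol/m³.

0.248 kmol/m³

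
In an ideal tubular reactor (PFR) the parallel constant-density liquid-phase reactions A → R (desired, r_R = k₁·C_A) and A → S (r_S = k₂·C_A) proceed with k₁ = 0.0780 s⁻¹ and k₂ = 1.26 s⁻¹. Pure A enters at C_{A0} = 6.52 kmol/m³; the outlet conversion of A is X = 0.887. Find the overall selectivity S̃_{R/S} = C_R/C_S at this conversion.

0.0619

C_A = C_{A0}(1−X) = 0.7368 kmol/m³.
Both paths are first order in A, so the instantaneous fraction to R is constant: dC_R/d(−C_A) = k₁/(k₁+k₂) = 0.05830.
C_R = 0.05830·(C_{A0}−C_A) = 0.05830×5.783 = 0.337 kmol/m³.
C_S = (C_{A0}−C_A)−C_R = 5.446 kmol/m³; S̃_{R/S} = 0.3371/5.446 = 0.0619.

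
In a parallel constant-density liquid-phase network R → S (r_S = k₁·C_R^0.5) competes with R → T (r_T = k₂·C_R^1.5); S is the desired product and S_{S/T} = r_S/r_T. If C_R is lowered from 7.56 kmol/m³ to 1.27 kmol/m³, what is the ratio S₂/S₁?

S_{S/T} = (k₁/k₂)·C_R⁻¹, so S₂/S₁ = (C_{R,2}/C_{R,1})⁻¹.
= 7.56/1.27 = 5.95.
Selectivity toward S rises as C_R falls — low-concentration operation is favoured.

5.95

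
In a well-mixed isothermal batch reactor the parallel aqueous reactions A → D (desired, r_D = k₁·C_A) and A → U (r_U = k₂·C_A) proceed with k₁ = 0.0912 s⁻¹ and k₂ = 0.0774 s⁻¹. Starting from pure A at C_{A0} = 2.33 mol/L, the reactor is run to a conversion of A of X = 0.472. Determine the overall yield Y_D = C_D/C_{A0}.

0.255

C_A = C_{A0}(1−X) = 1.230 mol/L.
Both paths are first order in A, so the instantaneous fraction to D is constant: dC_D/d(−C_A) = k₁/(k₁+k₂) = 0.5409.
C_D = 0.5409·(C_{A0}−C_A) = 0.5409×1.100 = 0.595 mol/L.
Y_D = C_D/C_{A0} = 0.5949/2.33 = 0.255.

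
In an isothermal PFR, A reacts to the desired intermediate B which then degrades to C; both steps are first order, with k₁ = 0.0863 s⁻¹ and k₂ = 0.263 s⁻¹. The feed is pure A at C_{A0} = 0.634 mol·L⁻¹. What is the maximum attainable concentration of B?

0.121 mol·L⁻¹

At the optimum, C_{B,max}/C_{A0} = (k₁/k₂)^[k₂/(k₂−k₁)].
= (0.0863/0.263)^(0.263/(0.263−0.0863)) = (0.3281)^(1.488) = 0.1904.
C_{B,max} = 0.1904×0.634 = 0.121 mol·L⁻¹.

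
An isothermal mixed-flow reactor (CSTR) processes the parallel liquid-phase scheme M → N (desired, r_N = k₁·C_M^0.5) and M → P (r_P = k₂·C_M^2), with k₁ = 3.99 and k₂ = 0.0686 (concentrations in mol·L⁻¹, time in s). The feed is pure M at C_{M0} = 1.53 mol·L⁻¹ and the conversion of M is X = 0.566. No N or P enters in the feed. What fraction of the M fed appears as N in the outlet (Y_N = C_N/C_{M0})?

0.561

Exit C_M = C_{M0}(1−X) = 1.53×0.434 = 0.6640 mol·L⁻¹.
In a CSTR the entire volume is at exit conditions, so r_N = 3.99×0.6640^0.5 = 3.251 and r_P = 0.0686×0.6640^2 = 0.03025.
Fraction of consumed M going to N: r_N/(r_N+r_P) = 0.9908.
C_N = 0.9908·C_{M0}·X = 0.9908×1.53×0.566 = 0.858 mol·L⁻¹; Y_N = C_N/C_{M0} = 0.561.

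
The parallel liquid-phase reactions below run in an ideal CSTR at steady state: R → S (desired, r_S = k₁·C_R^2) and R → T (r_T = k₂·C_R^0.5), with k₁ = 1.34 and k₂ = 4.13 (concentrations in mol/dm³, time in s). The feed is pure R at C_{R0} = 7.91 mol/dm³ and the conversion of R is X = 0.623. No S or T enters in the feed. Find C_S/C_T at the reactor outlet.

Exit C_R = C_{R0}(1−X) = 7.91×0.377 = 2.982 mol/dm³.
Rates in a CSTR are evaluated at the outlet concentration: r_S = 1.34×2.982^2 = 11.92, r_T = 4.13×2.982^0.5 = 7.132.
Overall selectivity = C_S/C_T = r_Sτ/(r_Tτ) = r_S/r_T = 1.67.

1.67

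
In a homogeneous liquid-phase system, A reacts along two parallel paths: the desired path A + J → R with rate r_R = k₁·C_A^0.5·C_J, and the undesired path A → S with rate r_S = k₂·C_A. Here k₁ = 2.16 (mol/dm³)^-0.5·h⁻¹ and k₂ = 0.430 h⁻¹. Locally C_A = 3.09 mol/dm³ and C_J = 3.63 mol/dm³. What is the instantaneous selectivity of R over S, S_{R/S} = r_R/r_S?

S_{R/S} = r_R/r_S = (k₁·C_A^0.5·C_J)/(k₂·C_A) = (k₁/k₂)·C_A^-0.5·C_J.
= (2.16×3.090^0.5×3.630) / (0.430×3.090) = 13.78/1.329 = 10.4.

10.4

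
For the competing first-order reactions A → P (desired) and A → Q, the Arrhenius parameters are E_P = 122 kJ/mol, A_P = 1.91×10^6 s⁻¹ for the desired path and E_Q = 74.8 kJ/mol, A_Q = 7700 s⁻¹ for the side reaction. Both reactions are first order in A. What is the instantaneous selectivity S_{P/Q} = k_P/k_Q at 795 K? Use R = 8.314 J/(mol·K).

k_P/k_Q = (A_P/A_Q)·exp[−(E_P−E_Q)/(RT)] = (A_P/A_Q)·exp[(E_Q−E_P)/(RT)].
(E_Q−E_P)/(RT) = (74.8−122)×10³/(8.314×795) = -47200/6610 = -7.141.
k_P/k_Q = (1.91×10^6/7700)·exp(-7.141) = 248.1 × 7.919×10^-4 = 0.196.
Since E_P > E_Q, raising the temperature improves selectivity toward P.

0.196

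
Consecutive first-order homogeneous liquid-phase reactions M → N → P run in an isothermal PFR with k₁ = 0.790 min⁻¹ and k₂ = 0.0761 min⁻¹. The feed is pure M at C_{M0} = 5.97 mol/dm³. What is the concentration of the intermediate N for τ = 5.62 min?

4.23 mol/dm³

Solving the coupled first-order balances gives C_N(τ) = [k₁/(k₂−k₁)]·C_{M0}·(e^(−k₁τ) − e^(−k₂τ)).
e^(−k₁τ) = e^(−0.790×5.62) = e^(−4.440) = 0.01180; e^(−k₂τ) = e^(−0.4277) = 0.6520.
C_N = 0.790×5.97/(0.0761−0.790) × (0.01180−0.6520) = (-6.606)×(-0.6402) = 4.230 mol/dm³.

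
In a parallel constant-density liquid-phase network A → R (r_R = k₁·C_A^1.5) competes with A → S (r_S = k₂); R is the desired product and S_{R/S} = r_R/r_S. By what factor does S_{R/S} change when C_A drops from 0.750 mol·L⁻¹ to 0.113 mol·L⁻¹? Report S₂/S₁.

0.0585

S_{R/S} = (k₁/k₂)·C_A^1.5, so S₂/S₁ = (C_{A,2}/C_{A,1})^1.5.
= (0.113/0.750)^1.5 = (0.1507)^1.5 = 0.0585.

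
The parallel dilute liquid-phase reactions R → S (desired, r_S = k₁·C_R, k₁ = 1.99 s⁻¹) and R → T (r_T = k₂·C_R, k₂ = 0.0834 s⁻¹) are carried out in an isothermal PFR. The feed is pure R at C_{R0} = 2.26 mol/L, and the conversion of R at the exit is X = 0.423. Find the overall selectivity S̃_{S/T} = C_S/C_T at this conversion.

C_R = C_{R0}(1−X) = 1.304 mol/L.
Both paths are first order in R, so the instantaneous fraction to S is constant: dC_S/d(−C_R) = k₁/(k₁+k₂) = 0.9598.
C_S = 0.9598·(C_{R0}−C_R) = 0.9598×0.9560 = 0.918 mol/L.
C_T = (C_{R0}−C_R)−C_S = 0.03845 mol/L; S̃_{S/T} = 0.9175/0.03845 = 23.9.

23.9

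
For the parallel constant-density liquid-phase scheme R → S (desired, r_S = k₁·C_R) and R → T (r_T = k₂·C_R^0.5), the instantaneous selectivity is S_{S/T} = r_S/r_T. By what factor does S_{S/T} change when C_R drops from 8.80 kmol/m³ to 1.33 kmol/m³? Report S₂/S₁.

S_{S/T} = (k₁/k₂)·C_R^0.5, so S₂/S₁ = (C_{R,2}/C_{R,1})^0.5.
= (1.33/8.80)^0.5 = (0.1511)^0.5 = 0.389.

0.389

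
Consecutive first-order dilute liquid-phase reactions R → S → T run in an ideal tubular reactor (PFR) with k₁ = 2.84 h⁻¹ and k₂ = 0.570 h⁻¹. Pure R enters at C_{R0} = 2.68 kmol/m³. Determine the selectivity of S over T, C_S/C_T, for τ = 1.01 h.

2.04

For first-order series with pure R initially, C_S(τ) = k₁C_{R0}/(k₂−k₁)·(e^(−k₁τ) − e^(−k₂τ)).
e^(−k₁τ) = e^(−2.84×1.01) = e^(−2.868) = 0.05679; e^(−k₂τ) = e^(−0.5757) = 0.5623.
C_S = 2.84×2.68/(0.570−2.84) × (0.05679−0.5623) = (-3.353)×(-0.5055) = 1.695 kmol/m³.
C_R = C_{R0}e^(−k₁τ) = 0.1522 kmol/m³, so C_T = C_{R0}−C_R−C_S = 0.8328 kmol/m³; C_S/C_T = 2.04.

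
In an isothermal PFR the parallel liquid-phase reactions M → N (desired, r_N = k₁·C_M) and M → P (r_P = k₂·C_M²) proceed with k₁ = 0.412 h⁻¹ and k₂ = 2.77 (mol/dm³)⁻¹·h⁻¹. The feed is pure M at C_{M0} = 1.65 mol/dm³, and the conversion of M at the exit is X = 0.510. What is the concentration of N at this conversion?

0.0938 mol/dm³

C_M = C_{M0}(1−X) = 0.8085 mol/dm³.
Along a PFR/batch, dC_N/dC_M = −r_N/(r_N+r_P) = −k₁/(k₁+k₂·C_M).
Integrating from C_{M0} to C_M: C_N = (0.412/2.77)·ln[(0.412+2.77·1.65)/(0.412+2.77·0.808)] = 0.1487·ln(4.982/2.652) = 0.09382 mol/dm³.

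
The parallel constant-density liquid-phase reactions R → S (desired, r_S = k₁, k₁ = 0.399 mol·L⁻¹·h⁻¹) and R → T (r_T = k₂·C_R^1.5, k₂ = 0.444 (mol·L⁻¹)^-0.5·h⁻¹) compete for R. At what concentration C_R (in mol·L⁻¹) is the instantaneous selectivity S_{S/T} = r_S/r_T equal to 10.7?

S_{S/T} = (k₁/k₂)·C_R^-1.5 ⇒ C_R = (S·k₂/k₁)^(1/(-1.5)).
= (10.7×0.444/0.399)^(-0.6667) = (11.91)^(-0.6667) = 0.192 mol·L⁻¹.

0.192 mol·L⁻¹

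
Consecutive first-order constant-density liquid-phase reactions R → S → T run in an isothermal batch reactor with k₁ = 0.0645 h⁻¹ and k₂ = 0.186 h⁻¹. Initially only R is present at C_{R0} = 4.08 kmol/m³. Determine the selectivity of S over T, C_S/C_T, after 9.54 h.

For first-order series with pure R initially, C_S(t) = k₁C_{R0}/(k₂−k₁)·(e^(−k₁t) − e^(−k₂t)).
e^(−k₁t) = e^(−0.0645×9.54) = e^(−0.6153) = 0.5405; e^(−k₂t) = e^(−1.774) = 0.1696.
C_S = 0.0645×4.08/(0.186−0.0645) × (0.5405−0.1696) = 2.166×0.3709 = 0.8033 kmol/m³.
C_R = C_{R0}e^(−k₁t) = 2.205 kmol/m³, so C_T = C_{R0}−C_R−C_S = 1.072 kmol/m³; C_S/C_T = 0.750.

0.750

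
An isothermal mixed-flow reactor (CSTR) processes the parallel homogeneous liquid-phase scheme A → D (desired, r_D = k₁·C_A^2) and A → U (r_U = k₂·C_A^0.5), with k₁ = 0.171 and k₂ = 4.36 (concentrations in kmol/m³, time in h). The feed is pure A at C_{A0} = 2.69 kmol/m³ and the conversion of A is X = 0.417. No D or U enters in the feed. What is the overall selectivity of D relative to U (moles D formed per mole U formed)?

Exit C_A = C_{A0}(1−X) = 2.69×0.583 = 1.568 kmol/m³.
Rates in a CSTR are evaluated at the outlet concentration: r_D = 0.171×1.568^2 = 0.4206, r_U = 4.36×1.568^0.5 = 5.460.
Overall selectivity = C_D/C_U = r_Dτ/(r_Uτ) = r_D/r_U = 0.0770.

0.0770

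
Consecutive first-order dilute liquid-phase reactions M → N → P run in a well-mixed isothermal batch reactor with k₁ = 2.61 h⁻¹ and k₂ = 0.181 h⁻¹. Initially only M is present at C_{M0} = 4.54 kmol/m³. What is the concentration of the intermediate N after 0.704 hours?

3.52 kmol/m³

The intermediate concentration in a first-order A→B→C sequence is C_N = k₁C_{M0}(e^(−k₁t) − e^(−k₂t))/(k₂−k₁).
e^(−k₁t) = e^(−2.61×0.704) = e^(−1.837) = 0.1592; e^(−k₂t) = e^(−0.1274) = 0.8804.
C_N = 2.61×4.54/(0.181−2.61) × (0.1592−0.8804) = (-4.878)×(-0.7211) = 3.518 kmol/m³.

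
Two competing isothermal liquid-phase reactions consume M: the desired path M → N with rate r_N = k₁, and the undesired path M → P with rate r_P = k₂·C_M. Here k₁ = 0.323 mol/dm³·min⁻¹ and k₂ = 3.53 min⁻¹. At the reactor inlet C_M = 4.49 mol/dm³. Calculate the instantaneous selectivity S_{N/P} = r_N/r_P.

0.0204

S_{N/P} = r_N/r_P = (k₁)/(k₂·C_M) = (k₁/k₂)·C_M⁻¹.
= (0.323) / (3.53×4.490) = 0.3230/15.85 = 0.0204.
The undesired path is higher order in M, so low C_M (CSTR or dilute feed) favours N.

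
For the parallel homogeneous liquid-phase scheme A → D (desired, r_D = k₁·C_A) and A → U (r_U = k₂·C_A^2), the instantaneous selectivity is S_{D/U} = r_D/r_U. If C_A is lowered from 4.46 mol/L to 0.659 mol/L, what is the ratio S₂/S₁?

S_{D/U} = (k₁/k₂)·C_A⁻¹, so S₂/S₁ = (C_{A,2}/C_{A,1})⁻¹.
= 4.46/0.659 = 6.77.
Selectivity toward D rises as C_A falls — low-concentration operation is favoured.

6.77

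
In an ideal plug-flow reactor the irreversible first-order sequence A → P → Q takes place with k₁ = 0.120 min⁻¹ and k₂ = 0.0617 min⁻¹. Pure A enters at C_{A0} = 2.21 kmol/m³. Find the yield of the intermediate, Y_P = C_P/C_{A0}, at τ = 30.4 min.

Solving the coupled first-order balances gives C_P(τ) = [k₁/(k₂−k₁)]·C_{A0}·(e^(−k₁τ) − e^(−k₂τ)).
e^(−k₁τ) = e^(−0.120×30.4) = e^(−3.648) = 0.02604; e^(−k₂τ) = e^(−1.876) = 0.1533.
C_P = 0.120×2.21/(0.0617−0.120) × (0.02604−0.1533) = (-4.549)×(-0.1272) = 0.5787 kmol/m³.
Y_P = C_P/C_{A0} = 0.5787/2.21 = 0.262.

0.262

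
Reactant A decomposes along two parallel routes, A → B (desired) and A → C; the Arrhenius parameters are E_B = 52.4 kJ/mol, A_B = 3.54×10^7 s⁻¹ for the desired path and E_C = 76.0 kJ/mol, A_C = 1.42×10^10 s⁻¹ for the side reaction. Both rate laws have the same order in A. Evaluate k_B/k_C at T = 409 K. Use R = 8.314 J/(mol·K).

2.58

With equal orders, S_{B/C} = k_B/k_C = (A_B/A_C)·exp[(E_C−E_B)/(RT)].
(E_C−E_B)/(RT) = (76.0−52.4)×10³/(8.314×409) = 23600/3400 = 6.940.
k_B/k_C = (3.54×10^7/1.42×10^10)·exp(6.940) = 0.002493 × 1033 = 2.58.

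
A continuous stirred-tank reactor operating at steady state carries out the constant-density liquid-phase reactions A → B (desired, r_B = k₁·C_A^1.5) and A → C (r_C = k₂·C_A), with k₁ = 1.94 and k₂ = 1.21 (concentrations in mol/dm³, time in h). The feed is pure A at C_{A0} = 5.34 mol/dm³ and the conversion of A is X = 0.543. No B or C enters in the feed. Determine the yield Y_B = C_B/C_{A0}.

Exit C_A = C_{A0}(1−X) = 5.34×0.457 = 2.440 mol/dm³.
A CSTR operates uniformly at the exit composition, giving r_B = 7.396 and r_C = 2.953 (each k·C_A^n at C_A = 2.440).
Fraction of consumed A going to B: r_B/(r_B+r_C) = 0.7147.
C_B = 0.7147·C_{A0}·X = 0.7147×5.34×0.543 = 2.07 mol/dm³; Y_B = C_B/C_{A0} = 0.388.

0.388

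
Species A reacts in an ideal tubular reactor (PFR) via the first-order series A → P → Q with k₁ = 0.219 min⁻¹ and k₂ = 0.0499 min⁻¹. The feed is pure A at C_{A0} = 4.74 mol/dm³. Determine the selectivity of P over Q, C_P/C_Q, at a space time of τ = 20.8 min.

0.818

The intermediate concentration in a first-order A→B→C sequence is C_P = k₁C_{A0}(e^(−k₁τ) − e^(−k₂τ))/(k₂−k₁).
e^(−k₁τ) = e^(−0.219×20.8) = e^(−4.555) = 0.01051; e^(−k₂τ) = e^(−1.038) = 0.3542.
C_P = 0.219×4.74/(0.0499−0.219) × (0.01051−0.3542) = (-6.139)×(-0.3437) = 2.110 mol/dm³.
C_A = C_{A0}e^(−k₁τ) = 0.04983 mol/dm³, so C_Q = C_{A0}−C_A−C_P = 2.580 mol/dm³; C_P/C_Q = 0.818.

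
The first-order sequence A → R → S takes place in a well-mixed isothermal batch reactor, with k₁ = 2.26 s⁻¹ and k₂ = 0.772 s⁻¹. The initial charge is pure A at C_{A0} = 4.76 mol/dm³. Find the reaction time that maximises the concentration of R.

0.722 s

Setting dC_R/dt = 0 gives t_opt = ln(k₂/k₁)/(k₂−k₁).
= ln(0.772/2.26)/(0.772−2.26) = ln(0.3416)/-1.488 = -1.074/-1.488 = 0.722 s.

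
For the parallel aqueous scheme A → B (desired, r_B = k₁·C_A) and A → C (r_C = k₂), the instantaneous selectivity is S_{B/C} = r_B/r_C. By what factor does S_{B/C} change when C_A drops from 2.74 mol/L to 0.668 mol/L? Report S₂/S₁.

0.244

S_{B/C} = (k₁/k₂)·C_A, so S₂/S₁ = (C_{A,2}/C_{A,1}).
= 0.668/2.74 = 0.244.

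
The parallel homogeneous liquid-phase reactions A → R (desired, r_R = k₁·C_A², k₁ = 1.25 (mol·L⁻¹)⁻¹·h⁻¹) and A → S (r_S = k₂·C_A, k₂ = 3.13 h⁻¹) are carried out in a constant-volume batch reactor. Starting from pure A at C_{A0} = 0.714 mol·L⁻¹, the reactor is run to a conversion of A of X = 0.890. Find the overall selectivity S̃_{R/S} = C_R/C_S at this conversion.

0.154

C_A = C_{A0}(1−X) = 0.07854 mol·L⁻¹.
Along a PFR/batch, dC_S/dC_A = −r_S/(r_R+r_S) = −k₂/(k₂+k₁·C_A).
Integrating from C_{A0} to C_A: C_S = (3.13/1.25)·ln[(3.13+1.25·0.714)/(3.13+1.25·0.0785)] = 2.504·ln(4.022/3.228) = 0.5508 mol·L⁻¹.
Then C_R = (C_{A0}−C_A) − C_S = 0.6355 − 0.5508 = 0.08461 mol·L⁻¹.
S̃_{R/S} = C_R/C_S = 0.08461/0.5508 = 0.154.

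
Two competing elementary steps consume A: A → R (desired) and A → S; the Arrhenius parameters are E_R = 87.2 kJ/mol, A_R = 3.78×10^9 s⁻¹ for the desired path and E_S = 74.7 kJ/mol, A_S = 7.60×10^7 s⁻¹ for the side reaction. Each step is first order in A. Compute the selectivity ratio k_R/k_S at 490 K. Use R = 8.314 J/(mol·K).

k_R/k_S = (A_R/A_S)·exp[−(E_R−E_S)/(RT)] = (A_R/A_S)·exp[(E_S−E_R)/(RT)].
(E_S−E_R)/(RT) = (74.7−87.2)×10³/(8.314×490) = -12500/4074 = -3.068.
k_R/k_S = (3.78×10^9/7.60×10^7)·exp(-3.068) = 49.74 × 0.04650 = 2.31.

2.31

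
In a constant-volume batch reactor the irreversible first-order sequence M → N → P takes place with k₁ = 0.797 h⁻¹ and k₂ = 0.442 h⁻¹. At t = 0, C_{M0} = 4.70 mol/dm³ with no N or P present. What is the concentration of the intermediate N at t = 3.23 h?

Solving the coupled first-order balances gives C_N(t) = [k₁/(k₂−k₁)]·C_{M0}·(e^(−k₁t) − e^(−k₂t)).
e^(−k₁t) = e^(−0.797×3.23) = e^(−2.574) = 0.07621; e^(−k₂t) = e^(−1.428) = 0.2399.
C_N = 0.797×4.70/(0.442−0.797) × (0.07621−0.2399) = (-10.55)×(-0.1637) = 1.727 mol/dm³.

1.73 mol/dm³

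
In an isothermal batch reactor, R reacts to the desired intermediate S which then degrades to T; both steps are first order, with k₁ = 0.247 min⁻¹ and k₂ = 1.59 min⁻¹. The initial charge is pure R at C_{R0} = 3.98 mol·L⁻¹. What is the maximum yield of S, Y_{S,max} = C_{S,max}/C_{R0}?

Evaluating C_S at t_opt = ln(k₂/k₁)/(k₂−k₁) gives C_{S,max}/C_{R0} = (k₁/k₂)^[k₂/(k₂−k₁)].
= (0.247/1.59)^(1.59/(1.59−0.247)) = (0.1553)^(1.184) = 0.1103.

0.110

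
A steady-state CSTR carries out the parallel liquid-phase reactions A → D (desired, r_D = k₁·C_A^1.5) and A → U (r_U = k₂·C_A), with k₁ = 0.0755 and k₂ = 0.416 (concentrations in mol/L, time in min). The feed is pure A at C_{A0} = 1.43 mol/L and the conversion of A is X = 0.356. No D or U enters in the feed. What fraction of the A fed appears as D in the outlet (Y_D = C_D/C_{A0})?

0.0528

Exit C_A = C_{A0}(1−X) = 1.43×0.644 = 0.9209 mol/L.
A CSTR operates uniformly at the exit composition, giving r_D = 0.06672 and r_U = 0.3831 (each k·C_A^n at C_A = 0.9209).
Fraction of consumed A going to D: r_D/(r_D+r_U) = 0.1483.
C_D = 0.1483·C_{A0}·X = 0.1483×1.43×0.356 = 0.0755 mol/L; Y_D = C_D/C_{A0} = 0.0528.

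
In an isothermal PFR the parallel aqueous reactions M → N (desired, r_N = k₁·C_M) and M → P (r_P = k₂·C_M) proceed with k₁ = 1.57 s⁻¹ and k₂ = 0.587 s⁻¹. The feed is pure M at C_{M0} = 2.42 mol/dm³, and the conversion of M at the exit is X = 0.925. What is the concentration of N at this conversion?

C_M = C_{M0}(1−X) = 0.1815 mol/dm³.
Both paths are first order in M, so the instantaneous fraction to N is constant: dC_N/d(−C_M) = k₁/(k₁+k₂) = 0.7279.
C_N = 0.7279·(C_{M0}−C_M) = 0.7279×2.239 = 1.63 mol/dm³.

1.63 mol/dm³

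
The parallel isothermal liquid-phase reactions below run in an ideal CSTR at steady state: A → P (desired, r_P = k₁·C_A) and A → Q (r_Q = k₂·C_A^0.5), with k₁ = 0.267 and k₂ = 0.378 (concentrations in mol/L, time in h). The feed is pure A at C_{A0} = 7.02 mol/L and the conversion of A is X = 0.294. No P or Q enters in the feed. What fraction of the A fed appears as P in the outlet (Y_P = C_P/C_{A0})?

0.180

Exit C_A = C_{A0}(1−X) = 7.02×0.706 = 4.956 mol/L.
A CSTR operates uniformly at the exit composition, giving r_P = 1.323 and r_Q = 0.8415 (each k·C_A^n at C_A = 4.956).
Fraction of consumed A going to P: r_P/(r_P+r_Q) = 0.6113.
C_P = 0.6113·C_{A0}·X = 0.6113×7.02×0.294 = 1.26 mol/L; Y_P = C_P/C_{A0} = 0.180.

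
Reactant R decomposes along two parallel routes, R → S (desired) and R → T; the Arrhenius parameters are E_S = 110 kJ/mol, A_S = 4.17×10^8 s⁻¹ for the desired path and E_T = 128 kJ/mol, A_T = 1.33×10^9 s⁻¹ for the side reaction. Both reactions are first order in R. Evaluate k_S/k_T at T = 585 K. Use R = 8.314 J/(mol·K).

12.7

k_S/k_T = (A_S/A_T)·exp[−(E_S−E_T)/(RT)] = (A_S/A_T)·exp[(E_T−E_S)/(RT)].
(E_T−E_S)/(RT) = (128−110)×10³/(8.314×585) = 18000/4864 = 3.701.
k_S/k_T = (4.17×10^8/1.33×10^9)·exp(3.701) = 0.3135 × 40.48 = 12.7.
Since E_S < E_T, lowering the temperature improves selectivity toward S.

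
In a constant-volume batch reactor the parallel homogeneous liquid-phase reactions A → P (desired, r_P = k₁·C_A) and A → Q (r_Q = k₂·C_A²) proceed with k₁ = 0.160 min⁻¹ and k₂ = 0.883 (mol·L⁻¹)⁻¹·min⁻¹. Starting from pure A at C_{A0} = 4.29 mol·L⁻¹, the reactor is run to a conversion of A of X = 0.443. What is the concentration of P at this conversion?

C_A = C_{A0}(1−X) = 2.390 mol·L⁻¹.
Along a PFR/batch, dC_P/dC_A = −r_P/(r_P+r_Q) = −k₁/(k₁+k₂·C_A).
Integrating from C_{A0} to C_A: C_P = (0.160/0.883)·ln[(0.160+0.883·4.29)/(0.160+0.883·2.39)] = 0.1812·ln(3.948/2.270) = 0.1003 mol·L⁻¹.

0.100 mol·L⁻¹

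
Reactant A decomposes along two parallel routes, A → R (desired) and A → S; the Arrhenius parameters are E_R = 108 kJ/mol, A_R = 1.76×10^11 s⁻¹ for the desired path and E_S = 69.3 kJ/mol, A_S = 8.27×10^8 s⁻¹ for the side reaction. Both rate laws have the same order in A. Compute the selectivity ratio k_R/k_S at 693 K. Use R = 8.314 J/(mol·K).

0.258

With equal orders, S_{R/S} = k_R/k_S = (A_R/A_S)·exp[(E_S−E_R)/(RT)].
(E_S−E_R)/(RT) = (69.3−108)×10³/(8.314×693) = -38700/5762 = -6.717.
k_R/k_S = (1.76×10^11/8.27×10^8)·exp(-6.717) = 212.8 × 0.001210 = 0.258.
Since E_R > E_S, raising the temperature improves selectivity toward R.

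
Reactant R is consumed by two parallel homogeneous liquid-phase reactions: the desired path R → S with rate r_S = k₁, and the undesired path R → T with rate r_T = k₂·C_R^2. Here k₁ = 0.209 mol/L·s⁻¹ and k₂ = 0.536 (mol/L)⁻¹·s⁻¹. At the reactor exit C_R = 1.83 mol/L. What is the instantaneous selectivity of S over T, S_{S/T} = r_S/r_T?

S_{S/T} = r_S/r_T = (k₁)/(k₂·C_R^2) = (k₁/k₂)·C_R^-2.
= (0.209) / (0.536×1.830^2) = 0.2090/1.795 = 0.116.

0.116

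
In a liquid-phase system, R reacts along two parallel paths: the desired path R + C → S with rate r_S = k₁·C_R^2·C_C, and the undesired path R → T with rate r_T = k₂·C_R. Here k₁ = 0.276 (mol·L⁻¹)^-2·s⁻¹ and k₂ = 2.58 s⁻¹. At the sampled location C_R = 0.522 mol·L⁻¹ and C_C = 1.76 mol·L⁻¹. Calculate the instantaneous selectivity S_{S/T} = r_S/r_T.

S_{S/T} = r_S/r_T = (k₁·C_R^2·C_C)/(k₂·C_R) = (k₁/k₂)·C_R·C_C.
= (0.276×0.5220^2×1.760) / (2.58×0.5220) = 0.1324/1.347 = 0.0983.
Since the desired path is higher order in R, keeping C_R high (PFR or concentrated feed) favours S.

0.0983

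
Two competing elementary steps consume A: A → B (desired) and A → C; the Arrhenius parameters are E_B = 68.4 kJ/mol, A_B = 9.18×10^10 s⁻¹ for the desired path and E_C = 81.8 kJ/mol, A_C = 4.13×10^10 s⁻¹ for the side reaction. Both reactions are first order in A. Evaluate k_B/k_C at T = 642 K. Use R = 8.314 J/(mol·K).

k_B/k_C = (A_B/A_C)·exp[−(E_B−E_C)/(RT)] = (A_B/A_C)·exp[(E_C−E_B)/(RT)].
(E_C−E_B)/(RT) = (81.8−68.4)×10³/(8.314×642) = 13400/5338 = 2.510.
k_B/k_C = (9.18×10^10/4.13×10^10)·exp(2.510) = 2.223 × 12.31 = 27.4.
Since E_B < E_C, lowering the temperature improves selectivity toward B.

27.4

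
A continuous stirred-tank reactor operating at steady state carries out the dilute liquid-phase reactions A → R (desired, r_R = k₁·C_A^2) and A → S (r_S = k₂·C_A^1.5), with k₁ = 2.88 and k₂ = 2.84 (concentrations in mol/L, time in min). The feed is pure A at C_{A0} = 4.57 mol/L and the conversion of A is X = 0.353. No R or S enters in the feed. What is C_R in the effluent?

1.03 mol/L

Exit C_A = C_{A0}(1−X) = 4.57×0.647 = 2.957 mol/L.
In a CSTR the entire volume is at exit conditions, so r_R = 2.88×2.957^2 = 25.18 and r_S = 2.84×2.957^1.5 = 14.44.
Fraction of consumed A going to R: r_R/(r_R+r_S) = 0.6355.
C_R = 0.6355·C_{A0}·X = 0.6355×4.57×0.353 = 1.03 mol/L.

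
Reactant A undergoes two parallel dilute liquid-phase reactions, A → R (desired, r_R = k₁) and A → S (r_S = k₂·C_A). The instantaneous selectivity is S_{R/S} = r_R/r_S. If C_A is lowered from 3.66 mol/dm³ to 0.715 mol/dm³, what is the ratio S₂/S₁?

S_{R/S} = (k₁/k₂)·C_A⁻¹, so S₂/S₁ = (C_{A,2}/C_{A,1})⁻¹.
= 3.66/0.715 = 5.12.
Selectivity toward R rises as C_A falls — low-concentration operation is favoured.

5.12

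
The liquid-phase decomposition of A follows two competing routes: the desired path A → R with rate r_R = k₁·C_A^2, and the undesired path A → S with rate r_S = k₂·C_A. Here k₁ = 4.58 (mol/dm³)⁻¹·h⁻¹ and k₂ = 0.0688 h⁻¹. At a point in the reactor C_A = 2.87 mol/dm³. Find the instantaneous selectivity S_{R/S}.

S_{R/S} = r_R/r_S = (k₁·C_A^2)/(k₂·C_A) = (k₁/k₂)·C_A.
= (4.58×2.870^2) / (0.0688×2.870) = 37.73/0.1975 = 191.

191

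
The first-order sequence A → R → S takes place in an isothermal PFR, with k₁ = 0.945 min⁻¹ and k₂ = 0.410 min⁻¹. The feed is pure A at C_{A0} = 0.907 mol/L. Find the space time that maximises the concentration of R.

Setting dC_R/dτ = 0 gives τ_opt = ln(k₂/k₁)/(k₂−k₁).
= ln(0.410/0.945)/(0.410−0.945) = ln(0.4339)/-0.5350 = -0.8350/-0.5350 = 1.56 min.

1.56 min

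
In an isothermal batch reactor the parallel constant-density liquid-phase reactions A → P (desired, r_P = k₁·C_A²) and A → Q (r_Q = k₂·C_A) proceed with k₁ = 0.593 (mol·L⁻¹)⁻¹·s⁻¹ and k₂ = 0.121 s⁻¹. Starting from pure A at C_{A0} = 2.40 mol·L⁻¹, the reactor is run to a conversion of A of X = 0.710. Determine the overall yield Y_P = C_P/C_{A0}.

0.620

C_A = C_{A0}(1−X) = 0.6960 mol·L⁻¹.
Along a PFR/batch, dC_Q/dC_A = −r_Q/(r_P+r_Q) = −k₂/(k₂+k₁·C_A).
Integrating from C_{A0} to C_A: C_Q = (0.121/0.593)·ln[(0.121+0.593·2.40)/(0.121+0.593·0.696)] = 0.2040·ln(1.544/0.5337) = 0.2168 mol·L⁻¹.
Then C_P = (C_{A0}−C_A) − C_Q = 1.704 − 0.2168 = 1.487 mol·L⁻¹.
Y_P = C_P/C_{A0} = 1.487/2.40 = 0.620.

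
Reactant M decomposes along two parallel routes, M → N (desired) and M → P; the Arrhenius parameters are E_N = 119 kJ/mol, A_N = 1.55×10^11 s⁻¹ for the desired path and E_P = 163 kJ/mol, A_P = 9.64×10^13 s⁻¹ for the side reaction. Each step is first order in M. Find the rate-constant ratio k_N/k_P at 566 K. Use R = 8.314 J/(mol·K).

k_N/k_P = (A_N/A_P)·exp[−(E_N−E_P)/(RT)] = (A_N/A_P)·exp[(E_P−E_N)/(RT)].
(E_P−E_N)/(RT) = (163−119)×10³/(8.314×566) = 44000/4706 = 9.350.
k_N/k_P = (1.55×10^11/9.64×10^13)·exp(9.350) = 0.001608 × 11502 = 18.5.

18.5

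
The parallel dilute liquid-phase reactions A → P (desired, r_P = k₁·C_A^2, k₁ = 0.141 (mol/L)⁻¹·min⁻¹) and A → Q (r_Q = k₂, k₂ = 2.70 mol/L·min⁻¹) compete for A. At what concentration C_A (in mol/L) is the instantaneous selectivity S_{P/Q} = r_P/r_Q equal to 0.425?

S_{P/Q} = (k₁/k₂)·C_A^2 ⇒ C_A = (S·k₂/k₁)^(0.5).
= (0.425×2.70/0.141)^(0.5) = (8.138)^(0.5) = 2.85 mol/L.

2.85 mol/L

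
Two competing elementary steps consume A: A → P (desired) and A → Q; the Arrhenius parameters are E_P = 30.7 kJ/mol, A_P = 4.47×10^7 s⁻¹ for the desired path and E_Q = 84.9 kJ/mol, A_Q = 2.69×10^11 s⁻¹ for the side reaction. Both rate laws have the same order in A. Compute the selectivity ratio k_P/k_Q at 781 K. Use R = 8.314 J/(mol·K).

With equal orders, S_{P/Q} = k_P/k_Q = (A_P/A_Q)·exp[(E_Q−E_P)/(RT)].
(E_Q−E_P)/(RT) = (84.9−30.7)×10³/(8.314×781) = 54200/6493 = 8.347.
k_P/k_Q = (4.47×10^7/2.69×10^11)·exp(8.347) = 1.662×10^-4 × 4218 = 0.701.

0.701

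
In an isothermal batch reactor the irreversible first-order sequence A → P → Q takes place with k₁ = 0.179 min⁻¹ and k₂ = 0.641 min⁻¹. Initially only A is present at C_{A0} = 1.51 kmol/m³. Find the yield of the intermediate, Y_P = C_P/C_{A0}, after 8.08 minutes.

For first-order series with pure A initially, C_P(t) = k₁C_{A0}/(k₂−k₁)·(e^(−k₁t) − e^(−k₂t)).
e^(−k₁t) = e^(−0.179×8.08) = e^(−1.446) = 0.2354; e^(−k₂t) = e^(−5.179) = 0.005632.
C_P = 0.179×1.51/(0.641−0.179) × (0.2354−0.005632) = 0.5850×0.2298 = 0.1344 kmol/m³.
Y_P = C_P/C_{A0} = 0.1344/1.51 = 0.0890.

0.0890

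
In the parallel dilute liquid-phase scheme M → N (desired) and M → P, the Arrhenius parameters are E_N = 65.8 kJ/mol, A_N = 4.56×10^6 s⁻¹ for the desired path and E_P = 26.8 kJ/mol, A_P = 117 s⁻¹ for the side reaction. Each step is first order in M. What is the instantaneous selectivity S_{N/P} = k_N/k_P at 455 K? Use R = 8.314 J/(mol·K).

1.30

Since both paths have the same order in M, the concentration cancels and S_{N/P} = k_N/k_P = (A_N/A_P)·exp[(E_P−E_N)/(RT)].
(E_P−E_N)/(RT) = (26.8−65.8)×10³/(8.314×455) = -39000/3783 = -10.31.
k_N/k_P = (4.56×10^6/117)·exp(-10.31) = 38974 × 3.331×10^-5 = 1.30.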